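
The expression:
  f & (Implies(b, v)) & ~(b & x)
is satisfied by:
  {f: True, v: True, b: False, x: False}
  {f: True, v: False, b: False, x: False}
  {x: True, f: True, v: True, b: False}
  {x: True, f: True, v: False, b: False}
  {b: True, f: True, v: True, x: False}


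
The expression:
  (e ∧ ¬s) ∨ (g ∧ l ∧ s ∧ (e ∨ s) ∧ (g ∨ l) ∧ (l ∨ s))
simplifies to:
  (e ∨ s) ∧ (g ∨ ¬s) ∧ (l ∨ ¬s)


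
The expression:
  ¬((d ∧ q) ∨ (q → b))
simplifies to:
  q ∧ ¬b ∧ ¬d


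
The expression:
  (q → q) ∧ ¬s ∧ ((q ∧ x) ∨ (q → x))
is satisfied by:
  {x: True, q: False, s: False}
  {q: False, s: False, x: False}
  {x: True, q: True, s: False}


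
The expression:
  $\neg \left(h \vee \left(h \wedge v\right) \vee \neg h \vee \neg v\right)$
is never true.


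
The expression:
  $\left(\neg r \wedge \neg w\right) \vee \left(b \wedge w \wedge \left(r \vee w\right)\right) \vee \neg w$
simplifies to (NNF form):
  $b \vee \neg w$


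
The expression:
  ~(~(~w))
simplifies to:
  ~w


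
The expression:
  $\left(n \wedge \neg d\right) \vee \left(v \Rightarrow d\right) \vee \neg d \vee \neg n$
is always true.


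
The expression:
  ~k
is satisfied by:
  {k: False}


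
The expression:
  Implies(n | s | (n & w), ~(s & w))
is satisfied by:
  {s: False, w: False}
  {w: True, s: False}
  {s: True, w: False}


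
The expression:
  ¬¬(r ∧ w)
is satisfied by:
  {r: True, w: True}


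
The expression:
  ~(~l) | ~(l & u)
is always true.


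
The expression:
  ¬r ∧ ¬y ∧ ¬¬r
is never true.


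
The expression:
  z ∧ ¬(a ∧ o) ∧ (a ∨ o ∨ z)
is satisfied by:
  {z: True, o: False, a: False}
  {a: True, z: True, o: False}
  {o: True, z: True, a: False}


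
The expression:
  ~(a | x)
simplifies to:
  ~a & ~x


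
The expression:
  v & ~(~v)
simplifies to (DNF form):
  v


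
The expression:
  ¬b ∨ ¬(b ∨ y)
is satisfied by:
  {b: False}


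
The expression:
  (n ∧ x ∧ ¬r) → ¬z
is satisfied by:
  {r: True, x: False, z: False, n: False}
  {r: False, x: False, z: False, n: False}
  {r: True, n: True, x: False, z: False}
  {n: True, r: False, x: False, z: False}
  {r: True, z: True, n: False, x: False}
  {z: True, n: False, x: False, r: False}
  {r: True, n: True, z: True, x: False}
  {n: True, z: True, r: False, x: False}
  {r: True, x: True, n: False, z: False}
  {x: True, n: False, z: False, r: False}
  {r: True, n: True, x: True, z: False}
  {n: True, x: True, r: False, z: False}
  {r: True, z: True, x: True, n: False}
  {z: True, x: True, n: False, r: False}
  {r: True, n: True, z: True, x: True}


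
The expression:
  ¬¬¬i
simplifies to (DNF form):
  ¬i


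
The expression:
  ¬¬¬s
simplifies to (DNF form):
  ¬s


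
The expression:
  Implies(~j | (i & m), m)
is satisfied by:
  {m: True, j: True}
  {m: True, j: False}
  {j: True, m: False}


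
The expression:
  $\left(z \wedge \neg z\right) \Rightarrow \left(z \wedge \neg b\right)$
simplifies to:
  $\text{True}$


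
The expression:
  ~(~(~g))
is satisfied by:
  {g: False}


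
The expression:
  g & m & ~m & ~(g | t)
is never true.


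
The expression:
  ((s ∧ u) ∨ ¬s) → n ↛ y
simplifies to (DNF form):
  (n ∧ ¬y) ∨ (s ∧ ¬u) ∨ (n ∧ s ∧ ¬u) ∨ (n ∧ s ∧ ¬y) ∨ (n ∧ ¬u ∧ ¬y) ∨ (s ∧ ¬u ∧ ¬y) ∨ (n ∧ s ∧ ¬u ∧ ¬y)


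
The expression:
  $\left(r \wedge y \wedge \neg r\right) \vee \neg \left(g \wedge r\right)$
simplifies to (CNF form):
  $\neg g \vee \neg r$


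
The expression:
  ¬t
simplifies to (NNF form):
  ¬t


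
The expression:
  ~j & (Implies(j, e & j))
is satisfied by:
  {j: False}


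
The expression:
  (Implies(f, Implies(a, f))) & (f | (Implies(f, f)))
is always true.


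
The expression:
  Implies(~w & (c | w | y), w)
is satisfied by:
  {w: True, y: False, c: False}
  {c: True, w: True, y: False}
  {w: True, y: True, c: False}
  {c: True, w: True, y: True}
  {c: False, y: False, w: False}


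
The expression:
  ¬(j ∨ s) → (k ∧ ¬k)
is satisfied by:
  {s: True, j: True}
  {s: True, j: False}
  {j: True, s: False}


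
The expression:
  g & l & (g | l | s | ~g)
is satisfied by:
  {g: True, l: True}


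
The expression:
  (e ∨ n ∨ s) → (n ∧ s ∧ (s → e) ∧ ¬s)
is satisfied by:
  {n: False, e: False, s: False}


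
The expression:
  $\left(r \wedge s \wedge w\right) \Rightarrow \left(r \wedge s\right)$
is always true.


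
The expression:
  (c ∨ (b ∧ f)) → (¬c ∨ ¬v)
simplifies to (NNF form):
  ¬c ∨ ¬v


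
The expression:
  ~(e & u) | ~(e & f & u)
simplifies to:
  ~e | ~f | ~u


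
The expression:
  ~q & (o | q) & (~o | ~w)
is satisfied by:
  {o: True, q: False, w: False}


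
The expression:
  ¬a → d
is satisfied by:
  {a: True, d: True}
  {a: True, d: False}
  {d: True, a: False}


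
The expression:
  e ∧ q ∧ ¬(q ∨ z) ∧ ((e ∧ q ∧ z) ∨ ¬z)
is never true.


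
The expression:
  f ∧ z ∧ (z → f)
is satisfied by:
  {z: True, f: True}


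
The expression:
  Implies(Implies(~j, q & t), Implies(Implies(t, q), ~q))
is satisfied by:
  {j: False, q: False, t: False}
  {t: True, j: False, q: False}
  {j: True, t: False, q: False}
  {t: True, j: True, q: False}
  {q: True, t: False, j: False}


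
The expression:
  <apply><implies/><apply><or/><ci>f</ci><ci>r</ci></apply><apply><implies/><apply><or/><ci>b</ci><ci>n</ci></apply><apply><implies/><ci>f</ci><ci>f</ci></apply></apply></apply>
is always true.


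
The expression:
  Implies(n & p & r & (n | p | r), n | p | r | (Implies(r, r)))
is always true.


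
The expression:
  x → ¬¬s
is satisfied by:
  {s: True, x: False}
  {x: False, s: False}
  {x: True, s: True}


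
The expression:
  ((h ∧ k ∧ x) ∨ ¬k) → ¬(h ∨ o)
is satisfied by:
  {k: True, o: False, x: False, h: False}
  {k: True, x: True, o: False, h: False}
  {k: True, o: True, x: False, h: False}
  {k: True, x: True, o: True, h: False}
  {k: False, o: False, x: False, h: False}
  {x: True, k: False, o: False, h: False}
  {h: True, k: True, o: False, x: False}
  {h: True, k: True, o: True, x: False}


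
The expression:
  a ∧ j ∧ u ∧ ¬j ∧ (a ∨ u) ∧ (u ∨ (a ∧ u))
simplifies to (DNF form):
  False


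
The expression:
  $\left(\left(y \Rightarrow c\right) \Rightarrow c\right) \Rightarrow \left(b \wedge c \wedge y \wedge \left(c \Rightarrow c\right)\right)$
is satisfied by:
  {b: True, y: False, c: False}
  {b: False, y: False, c: False}
  {y: True, c: True, b: True}


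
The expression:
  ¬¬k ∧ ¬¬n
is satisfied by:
  {n: True, k: True}


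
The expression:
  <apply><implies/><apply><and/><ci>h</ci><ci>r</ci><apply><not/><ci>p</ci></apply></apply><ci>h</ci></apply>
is always true.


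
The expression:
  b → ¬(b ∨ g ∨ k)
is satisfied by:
  {b: False}


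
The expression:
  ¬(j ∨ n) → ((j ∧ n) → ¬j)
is always true.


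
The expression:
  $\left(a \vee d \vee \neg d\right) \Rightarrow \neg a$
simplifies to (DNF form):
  $\neg a$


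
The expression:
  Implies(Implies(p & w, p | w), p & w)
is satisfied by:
  {p: True, w: True}


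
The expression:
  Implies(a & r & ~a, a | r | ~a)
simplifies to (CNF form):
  True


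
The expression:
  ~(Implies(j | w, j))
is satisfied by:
  {w: True, j: False}


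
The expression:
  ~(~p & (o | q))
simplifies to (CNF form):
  (p | ~o) & (p | ~q)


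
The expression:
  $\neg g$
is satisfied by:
  {g: False}


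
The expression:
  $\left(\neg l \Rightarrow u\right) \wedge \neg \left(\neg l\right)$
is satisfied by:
  {l: True}


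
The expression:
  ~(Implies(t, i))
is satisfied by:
  {t: True, i: False}


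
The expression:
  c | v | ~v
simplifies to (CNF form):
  True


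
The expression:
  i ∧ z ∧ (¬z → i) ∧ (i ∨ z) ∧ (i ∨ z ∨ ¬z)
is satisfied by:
  {z: True, i: True}


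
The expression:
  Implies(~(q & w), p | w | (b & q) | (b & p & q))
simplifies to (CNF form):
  (b | p | w) & (p | q | w)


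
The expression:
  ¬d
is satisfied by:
  {d: False}


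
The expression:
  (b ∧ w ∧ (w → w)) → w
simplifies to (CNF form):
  True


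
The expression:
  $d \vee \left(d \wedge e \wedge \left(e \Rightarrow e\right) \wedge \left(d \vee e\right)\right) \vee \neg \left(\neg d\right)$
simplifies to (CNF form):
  $d$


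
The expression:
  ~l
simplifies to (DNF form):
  ~l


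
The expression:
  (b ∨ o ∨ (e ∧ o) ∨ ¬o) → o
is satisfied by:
  {o: True}


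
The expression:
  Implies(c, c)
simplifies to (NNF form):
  True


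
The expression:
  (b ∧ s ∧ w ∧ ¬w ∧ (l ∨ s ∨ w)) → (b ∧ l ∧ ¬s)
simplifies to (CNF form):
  True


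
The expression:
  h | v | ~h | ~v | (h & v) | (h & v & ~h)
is always true.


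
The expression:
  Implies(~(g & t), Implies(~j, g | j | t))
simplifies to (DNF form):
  g | j | t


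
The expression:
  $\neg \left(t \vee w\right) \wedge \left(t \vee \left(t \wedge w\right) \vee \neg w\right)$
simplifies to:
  $\neg t \wedge \neg w$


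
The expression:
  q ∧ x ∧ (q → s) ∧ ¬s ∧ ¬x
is never true.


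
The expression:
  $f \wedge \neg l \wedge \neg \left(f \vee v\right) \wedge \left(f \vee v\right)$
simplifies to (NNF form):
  $\text{False}$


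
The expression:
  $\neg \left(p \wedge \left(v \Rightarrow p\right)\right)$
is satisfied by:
  {p: False}


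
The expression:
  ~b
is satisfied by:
  {b: False}


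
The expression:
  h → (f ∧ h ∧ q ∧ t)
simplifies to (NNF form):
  (f ∧ q ∧ t) ∨ ¬h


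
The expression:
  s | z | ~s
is always true.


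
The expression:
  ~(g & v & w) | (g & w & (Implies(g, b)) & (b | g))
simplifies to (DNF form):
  b | ~g | ~v | ~w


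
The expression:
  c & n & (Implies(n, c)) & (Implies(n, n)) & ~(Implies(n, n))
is never true.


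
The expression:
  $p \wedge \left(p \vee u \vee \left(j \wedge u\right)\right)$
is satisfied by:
  {p: True}


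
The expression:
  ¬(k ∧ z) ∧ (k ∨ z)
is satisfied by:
  {k: True, z: False}
  {z: True, k: False}


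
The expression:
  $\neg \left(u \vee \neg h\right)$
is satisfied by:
  {h: True, u: False}


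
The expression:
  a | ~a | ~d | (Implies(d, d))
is always true.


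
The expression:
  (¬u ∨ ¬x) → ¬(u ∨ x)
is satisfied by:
  {x: False, u: False}
  {u: True, x: True}


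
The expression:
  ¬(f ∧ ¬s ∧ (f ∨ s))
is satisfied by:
  {s: True, f: False}
  {f: False, s: False}
  {f: True, s: True}


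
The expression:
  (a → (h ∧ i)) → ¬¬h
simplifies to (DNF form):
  a ∨ h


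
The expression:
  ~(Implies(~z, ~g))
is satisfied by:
  {g: True, z: False}


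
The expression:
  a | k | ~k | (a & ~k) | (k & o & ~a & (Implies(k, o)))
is always true.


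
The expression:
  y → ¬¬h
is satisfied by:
  {h: True, y: False}
  {y: False, h: False}
  {y: True, h: True}


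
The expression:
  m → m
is always true.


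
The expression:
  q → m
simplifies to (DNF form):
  m ∨ ¬q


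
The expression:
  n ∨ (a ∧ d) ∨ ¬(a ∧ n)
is always true.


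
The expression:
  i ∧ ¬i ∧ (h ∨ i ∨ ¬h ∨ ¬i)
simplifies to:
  False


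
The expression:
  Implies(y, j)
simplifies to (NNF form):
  j | ~y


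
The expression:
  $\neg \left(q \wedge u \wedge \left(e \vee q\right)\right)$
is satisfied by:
  {u: False, q: False}
  {q: True, u: False}
  {u: True, q: False}


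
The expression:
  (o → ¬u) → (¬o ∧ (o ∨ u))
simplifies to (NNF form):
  u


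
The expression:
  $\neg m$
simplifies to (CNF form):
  $\neg m$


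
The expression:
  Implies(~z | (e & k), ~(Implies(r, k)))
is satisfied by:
  {r: True, z: True, k: False, e: False}
  {z: True, e: False, r: False, k: False}
  {e: True, r: True, z: True, k: False}
  {e: True, z: True, r: False, k: False}
  {r: True, e: False, z: False, k: False}
  {e: True, r: True, z: False, k: False}
  {k: True, r: True, z: True, e: False}
  {k: True, z: True, e: False, r: False}


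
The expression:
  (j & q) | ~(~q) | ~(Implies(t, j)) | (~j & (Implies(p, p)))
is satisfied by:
  {q: True, j: False}
  {j: False, q: False}
  {j: True, q: True}


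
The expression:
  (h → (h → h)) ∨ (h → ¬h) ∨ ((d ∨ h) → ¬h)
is always true.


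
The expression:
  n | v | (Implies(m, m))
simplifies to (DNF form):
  True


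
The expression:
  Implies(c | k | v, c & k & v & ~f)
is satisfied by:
  {k: False, f: False, v: False, c: False}
  {f: True, c: False, k: False, v: False}
  {c: True, v: True, k: True, f: False}


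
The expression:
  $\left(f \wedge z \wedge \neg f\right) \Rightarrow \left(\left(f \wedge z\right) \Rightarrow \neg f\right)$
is always true.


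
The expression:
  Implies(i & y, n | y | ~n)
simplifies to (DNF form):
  True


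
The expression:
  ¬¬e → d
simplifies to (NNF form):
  d ∨ ¬e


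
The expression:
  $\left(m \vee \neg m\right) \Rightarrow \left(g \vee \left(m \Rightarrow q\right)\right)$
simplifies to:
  $g \vee q \vee \neg m$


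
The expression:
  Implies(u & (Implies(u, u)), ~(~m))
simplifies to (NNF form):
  m | ~u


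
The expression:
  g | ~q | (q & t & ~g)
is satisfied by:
  {t: True, g: True, q: False}
  {t: True, g: False, q: False}
  {g: True, t: False, q: False}
  {t: False, g: False, q: False}
  {t: True, q: True, g: True}
  {t: True, q: True, g: False}
  {q: True, g: True, t: False}


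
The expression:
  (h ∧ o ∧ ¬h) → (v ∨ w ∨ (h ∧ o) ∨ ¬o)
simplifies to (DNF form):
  True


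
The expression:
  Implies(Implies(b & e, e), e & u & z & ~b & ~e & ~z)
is never true.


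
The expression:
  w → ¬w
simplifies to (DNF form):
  ¬w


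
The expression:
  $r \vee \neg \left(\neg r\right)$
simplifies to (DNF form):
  $r$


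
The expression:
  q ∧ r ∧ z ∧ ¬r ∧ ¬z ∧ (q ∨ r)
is never true.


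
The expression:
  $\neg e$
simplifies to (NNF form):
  $\neg e$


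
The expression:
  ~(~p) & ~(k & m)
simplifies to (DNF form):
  (p & ~k) | (p & ~m)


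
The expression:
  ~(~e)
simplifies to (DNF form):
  e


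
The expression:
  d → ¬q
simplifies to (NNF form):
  ¬d ∨ ¬q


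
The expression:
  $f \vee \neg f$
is always true.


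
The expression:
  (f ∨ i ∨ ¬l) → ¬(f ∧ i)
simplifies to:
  ¬f ∨ ¬i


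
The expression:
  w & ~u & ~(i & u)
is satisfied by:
  {w: True, u: False}


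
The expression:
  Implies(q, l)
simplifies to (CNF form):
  l | ~q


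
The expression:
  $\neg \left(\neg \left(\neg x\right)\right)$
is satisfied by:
  {x: False}


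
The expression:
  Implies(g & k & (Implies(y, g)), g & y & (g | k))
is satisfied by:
  {y: True, g: False, k: False}
  {g: False, k: False, y: False}
  {y: True, k: True, g: False}
  {k: True, g: False, y: False}
  {y: True, g: True, k: False}
  {g: True, y: False, k: False}
  {y: True, k: True, g: True}


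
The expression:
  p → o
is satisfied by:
  {o: True, p: False}
  {p: False, o: False}
  {p: True, o: True}


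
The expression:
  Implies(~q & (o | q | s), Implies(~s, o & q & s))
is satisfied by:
  {q: True, s: True, o: False}
  {q: True, s: False, o: False}
  {s: True, q: False, o: False}
  {q: False, s: False, o: False}
  {q: True, o: True, s: True}
  {q: True, o: True, s: False}
  {o: True, s: True, q: False}


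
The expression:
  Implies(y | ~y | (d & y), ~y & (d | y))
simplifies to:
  d & ~y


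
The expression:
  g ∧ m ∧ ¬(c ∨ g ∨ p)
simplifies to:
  False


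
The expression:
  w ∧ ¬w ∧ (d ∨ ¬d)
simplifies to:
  False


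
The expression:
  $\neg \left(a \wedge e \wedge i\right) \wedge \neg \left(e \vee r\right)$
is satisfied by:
  {e: False, r: False}


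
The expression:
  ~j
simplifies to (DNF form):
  ~j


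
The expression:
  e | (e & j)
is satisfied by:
  {e: True}


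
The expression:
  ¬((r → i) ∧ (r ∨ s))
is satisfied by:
  {r: False, s: False, i: False}
  {i: True, r: False, s: False}
  {r: True, i: False, s: False}
  {s: True, r: True, i: False}


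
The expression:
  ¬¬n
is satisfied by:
  {n: True}


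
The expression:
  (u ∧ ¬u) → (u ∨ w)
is always true.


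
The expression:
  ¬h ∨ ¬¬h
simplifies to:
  True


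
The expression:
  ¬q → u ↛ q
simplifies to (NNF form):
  q ∨ u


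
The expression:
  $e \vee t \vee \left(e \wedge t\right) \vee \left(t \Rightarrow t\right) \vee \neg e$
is always true.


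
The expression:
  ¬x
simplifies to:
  ¬x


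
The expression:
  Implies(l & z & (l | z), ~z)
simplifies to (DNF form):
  ~l | ~z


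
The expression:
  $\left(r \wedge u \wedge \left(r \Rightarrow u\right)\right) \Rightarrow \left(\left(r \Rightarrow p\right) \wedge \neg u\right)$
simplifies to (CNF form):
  $\neg r \vee \neg u$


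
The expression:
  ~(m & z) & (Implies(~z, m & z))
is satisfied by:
  {z: True, m: False}


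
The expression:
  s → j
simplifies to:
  j ∨ ¬s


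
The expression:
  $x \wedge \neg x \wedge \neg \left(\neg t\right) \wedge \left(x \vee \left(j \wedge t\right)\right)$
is never true.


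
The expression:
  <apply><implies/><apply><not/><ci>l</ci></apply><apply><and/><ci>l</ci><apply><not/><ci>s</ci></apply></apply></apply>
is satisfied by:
  {l: True}


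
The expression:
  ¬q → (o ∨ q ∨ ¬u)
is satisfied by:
  {q: True, o: True, u: False}
  {q: True, o: False, u: False}
  {o: True, q: False, u: False}
  {q: False, o: False, u: False}
  {q: True, u: True, o: True}
  {q: True, u: True, o: False}
  {u: True, o: True, q: False}


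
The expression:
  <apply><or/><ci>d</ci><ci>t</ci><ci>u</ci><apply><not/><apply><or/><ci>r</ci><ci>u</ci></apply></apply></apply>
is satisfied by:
  {d: True, t: True, u: True, r: False}
  {d: True, t: True, u: False, r: False}
  {d: True, u: True, t: False, r: False}
  {d: True, u: False, t: False, r: False}
  {t: True, u: True, d: False, r: False}
  {t: True, u: False, d: False, r: False}
  {u: True, d: False, t: False, r: False}
  {u: False, d: False, t: False, r: False}
  {r: True, d: True, t: True, u: True}
  {r: True, d: True, t: True, u: False}
  {r: True, d: True, u: True, t: False}
  {r: True, d: True, u: False, t: False}
  {r: True, t: True, u: True, d: False}
  {r: True, t: True, u: False, d: False}
  {r: True, u: True, t: False, d: False}


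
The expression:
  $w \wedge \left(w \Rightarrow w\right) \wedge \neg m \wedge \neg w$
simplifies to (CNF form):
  $\text{False}$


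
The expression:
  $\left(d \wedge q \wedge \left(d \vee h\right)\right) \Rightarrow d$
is always true.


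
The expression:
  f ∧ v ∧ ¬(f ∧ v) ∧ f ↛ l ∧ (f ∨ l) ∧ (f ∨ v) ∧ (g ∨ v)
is never true.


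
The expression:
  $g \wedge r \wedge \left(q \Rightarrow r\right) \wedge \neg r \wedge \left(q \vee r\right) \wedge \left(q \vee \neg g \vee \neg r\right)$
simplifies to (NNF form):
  $\text{False}$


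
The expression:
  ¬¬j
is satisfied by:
  {j: True}


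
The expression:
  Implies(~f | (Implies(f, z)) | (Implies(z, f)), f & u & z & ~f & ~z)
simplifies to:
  False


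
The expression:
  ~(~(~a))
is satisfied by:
  {a: False}


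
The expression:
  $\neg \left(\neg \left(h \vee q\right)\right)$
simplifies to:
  $h \vee q$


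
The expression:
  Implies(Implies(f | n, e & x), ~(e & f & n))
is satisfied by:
  {e: False, x: False, n: False, f: False}
  {f: True, e: False, x: False, n: False}
  {n: True, e: False, x: False, f: False}
  {f: True, n: True, e: False, x: False}
  {x: True, f: False, e: False, n: False}
  {f: True, x: True, e: False, n: False}
  {n: True, x: True, f: False, e: False}
  {f: True, n: True, x: True, e: False}
  {e: True, n: False, x: False, f: False}
  {f: True, e: True, n: False, x: False}
  {n: True, e: True, f: False, x: False}
  {f: True, n: True, e: True, x: False}
  {x: True, e: True, n: False, f: False}
  {f: True, x: True, e: True, n: False}
  {n: True, x: True, e: True, f: False}


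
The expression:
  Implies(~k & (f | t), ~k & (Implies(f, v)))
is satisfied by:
  {k: True, v: True, f: False}
  {k: True, v: False, f: False}
  {v: True, k: False, f: False}
  {k: False, v: False, f: False}
  {f: True, k: True, v: True}
  {f: True, k: True, v: False}
  {f: True, v: True, k: False}


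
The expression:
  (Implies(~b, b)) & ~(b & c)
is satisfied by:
  {b: True, c: False}


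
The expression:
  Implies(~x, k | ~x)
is always true.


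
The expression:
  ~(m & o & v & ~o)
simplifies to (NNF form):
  True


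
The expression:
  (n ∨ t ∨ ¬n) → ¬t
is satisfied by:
  {t: False}


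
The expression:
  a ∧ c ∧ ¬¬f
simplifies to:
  a ∧ c ∧ f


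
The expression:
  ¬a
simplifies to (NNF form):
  ¬a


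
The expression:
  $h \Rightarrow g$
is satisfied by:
  {g: True, h: False}
  {h: False, g: False}
  {h: True, g: True}


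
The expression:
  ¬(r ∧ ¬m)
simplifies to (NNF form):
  m ∨ ¬r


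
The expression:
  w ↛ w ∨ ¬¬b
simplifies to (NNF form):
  b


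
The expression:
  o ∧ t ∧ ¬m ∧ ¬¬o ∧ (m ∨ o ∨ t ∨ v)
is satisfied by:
  {t: True, o: True, m: False}


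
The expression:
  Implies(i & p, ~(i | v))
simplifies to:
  ~i | ~p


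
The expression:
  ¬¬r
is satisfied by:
  {r: True}


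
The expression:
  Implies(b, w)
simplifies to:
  w | ~b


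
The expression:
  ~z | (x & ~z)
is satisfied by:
  {z: False}


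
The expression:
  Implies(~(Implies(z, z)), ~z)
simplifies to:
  True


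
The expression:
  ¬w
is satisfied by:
  {w: False}


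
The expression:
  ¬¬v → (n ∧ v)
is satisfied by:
  {n: True, v: False}
  {v: False, n: False}
  {v: True, n: True}


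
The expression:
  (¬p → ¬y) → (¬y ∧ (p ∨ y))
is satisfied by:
  {y: True, p: False}
  {p: True, y: False}


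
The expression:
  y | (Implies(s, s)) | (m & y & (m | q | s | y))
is always true.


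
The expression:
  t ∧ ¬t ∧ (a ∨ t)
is never true.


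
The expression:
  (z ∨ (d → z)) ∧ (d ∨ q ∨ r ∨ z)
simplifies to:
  z ∨ (q ∧ ¬d) ∨ (r ∧ ¬d)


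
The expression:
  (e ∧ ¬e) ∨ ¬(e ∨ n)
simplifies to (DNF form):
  ¬e ∧ ¬n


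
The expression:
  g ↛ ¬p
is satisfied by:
  {p: True, g: True}


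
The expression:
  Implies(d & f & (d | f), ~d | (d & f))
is always true.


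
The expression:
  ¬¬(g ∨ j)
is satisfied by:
  {g: True, j: True}
  {g: True, j: False}
  {j: True, g: False}


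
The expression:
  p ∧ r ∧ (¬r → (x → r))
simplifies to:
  p ∧ r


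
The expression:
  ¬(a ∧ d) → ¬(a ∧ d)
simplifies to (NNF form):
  True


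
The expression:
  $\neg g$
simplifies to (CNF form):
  $\neg g$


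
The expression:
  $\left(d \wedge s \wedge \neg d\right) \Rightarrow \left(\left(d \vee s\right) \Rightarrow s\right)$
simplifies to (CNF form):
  $\text{True}$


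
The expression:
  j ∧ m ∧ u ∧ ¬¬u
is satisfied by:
  {m: True, j: True, u: True}


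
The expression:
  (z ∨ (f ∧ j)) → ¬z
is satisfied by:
  {z: False}


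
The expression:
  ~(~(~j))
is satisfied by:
  {j: False}


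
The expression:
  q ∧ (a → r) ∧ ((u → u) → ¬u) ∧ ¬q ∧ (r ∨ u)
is never true.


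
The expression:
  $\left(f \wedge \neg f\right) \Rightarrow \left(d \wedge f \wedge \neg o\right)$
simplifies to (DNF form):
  $\text{True}$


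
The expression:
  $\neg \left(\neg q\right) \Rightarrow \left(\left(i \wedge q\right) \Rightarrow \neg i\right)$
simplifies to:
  $\neg i \vee \neg q$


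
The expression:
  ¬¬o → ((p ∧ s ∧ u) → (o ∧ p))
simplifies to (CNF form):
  True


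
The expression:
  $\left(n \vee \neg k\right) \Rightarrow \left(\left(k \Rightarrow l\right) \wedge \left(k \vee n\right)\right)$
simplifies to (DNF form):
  $\left(k \wedge \neg n\right) \vee \left(l \wedge n\right) \vee \left(n \wedge \neg k\right)$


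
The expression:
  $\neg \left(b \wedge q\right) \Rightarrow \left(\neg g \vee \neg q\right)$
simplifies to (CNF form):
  $b \vee \neg g \vee \neg q$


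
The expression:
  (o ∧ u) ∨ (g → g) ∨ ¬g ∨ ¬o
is always true.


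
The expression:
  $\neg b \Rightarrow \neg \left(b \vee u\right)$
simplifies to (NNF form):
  $b \vee \neg u$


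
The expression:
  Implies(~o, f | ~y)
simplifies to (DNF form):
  f | o | ~y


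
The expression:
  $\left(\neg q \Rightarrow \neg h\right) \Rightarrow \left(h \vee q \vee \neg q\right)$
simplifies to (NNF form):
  $\text{True}$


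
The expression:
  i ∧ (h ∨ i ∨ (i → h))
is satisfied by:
  {i: True}


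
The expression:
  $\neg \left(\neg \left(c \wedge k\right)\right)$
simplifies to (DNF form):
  $c \wedge k$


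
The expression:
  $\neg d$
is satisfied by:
  {d: False}


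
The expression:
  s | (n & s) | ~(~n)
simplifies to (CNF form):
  n | s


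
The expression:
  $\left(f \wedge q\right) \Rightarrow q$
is always true.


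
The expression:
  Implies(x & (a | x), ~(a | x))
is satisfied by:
  {x: False}


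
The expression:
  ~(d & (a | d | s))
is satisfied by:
  {d: False}


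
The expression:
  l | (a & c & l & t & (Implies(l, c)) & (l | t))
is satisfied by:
  {l: True}


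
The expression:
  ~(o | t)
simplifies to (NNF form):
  ~o & ~t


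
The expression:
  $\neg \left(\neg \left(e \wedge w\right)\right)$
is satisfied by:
  {e: True, w: True}


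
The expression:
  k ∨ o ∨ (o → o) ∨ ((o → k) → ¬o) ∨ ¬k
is always true.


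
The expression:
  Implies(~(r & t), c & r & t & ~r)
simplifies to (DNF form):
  r & t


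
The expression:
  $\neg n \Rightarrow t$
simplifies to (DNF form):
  $n \vee t$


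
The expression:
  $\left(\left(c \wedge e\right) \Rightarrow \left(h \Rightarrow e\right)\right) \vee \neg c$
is always true.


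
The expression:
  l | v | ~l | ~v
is always true.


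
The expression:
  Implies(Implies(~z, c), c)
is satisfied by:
  {c: True, z: False}
  {z: False, c: False}
  {z: True, c: True}


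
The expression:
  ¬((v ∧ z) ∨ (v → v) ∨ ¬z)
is never true.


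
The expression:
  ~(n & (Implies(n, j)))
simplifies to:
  ~j | ~n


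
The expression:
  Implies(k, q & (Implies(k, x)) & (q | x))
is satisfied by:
  {x: True, q: True, k: False}
  {x: True, q: False, k: False}
  {q: True, x: False, k: False}
  {x: False, q: False, k: False}
  {x: True, k: True, q: True}


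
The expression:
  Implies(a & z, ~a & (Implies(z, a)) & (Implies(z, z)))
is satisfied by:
  {z: False, a: False}
  {a: True, z: False}
  {z: True, a: False}


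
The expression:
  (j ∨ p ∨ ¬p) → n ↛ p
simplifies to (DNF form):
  n ∧ ¬p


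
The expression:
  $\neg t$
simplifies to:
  $\neg t$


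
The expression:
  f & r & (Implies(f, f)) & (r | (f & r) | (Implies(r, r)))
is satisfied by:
  {r: True, f: True}


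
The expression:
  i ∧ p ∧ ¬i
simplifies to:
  False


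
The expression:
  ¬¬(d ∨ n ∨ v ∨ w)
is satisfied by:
  {n: True, d: True, v: True, w: True}
  {n: True, d: True, v: True, w: False}
  {n: True, d: True, w: True, v: False}
  {n: True, d: True, w: False, v: False}
  {n: True, v: True, w: True, d: False}
  {n: True, v: True, w: False, d: False}
  {n: True, v: False, w: True, d: False}
  {n: True, v: False, w: False, d: False}
  {d: True, v: True, w: True, n: False}
  {d: True, v: True, w: False, n: False}
  {d: True, w: True, v: False, n: False}
  {d: True, w: False, v: False, n: False}
  {v: True, w: True, d: False, n: False}
  {v: True, d: False, w: False, n: False}
  {w: True, d: False, v: False, n: False}


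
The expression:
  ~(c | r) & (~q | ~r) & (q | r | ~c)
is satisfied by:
  {r: False, c: False}


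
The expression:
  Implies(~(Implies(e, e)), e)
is always true.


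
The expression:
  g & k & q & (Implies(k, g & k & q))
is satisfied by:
  {g: True, q: True, k: True}


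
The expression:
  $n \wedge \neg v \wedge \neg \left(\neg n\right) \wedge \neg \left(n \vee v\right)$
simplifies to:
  $\text{False}$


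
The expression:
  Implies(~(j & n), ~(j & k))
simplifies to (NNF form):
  n | ~j | ~k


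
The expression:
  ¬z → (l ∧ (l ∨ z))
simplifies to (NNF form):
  l ∨ z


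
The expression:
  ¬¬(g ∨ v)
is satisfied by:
  {v: True, g: True}
  {v: True, g: False}
  {g: True, v: False}


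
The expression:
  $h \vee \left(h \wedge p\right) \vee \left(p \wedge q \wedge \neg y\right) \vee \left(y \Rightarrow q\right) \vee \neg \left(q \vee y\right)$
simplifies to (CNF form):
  $h \vee q \vee \neg y$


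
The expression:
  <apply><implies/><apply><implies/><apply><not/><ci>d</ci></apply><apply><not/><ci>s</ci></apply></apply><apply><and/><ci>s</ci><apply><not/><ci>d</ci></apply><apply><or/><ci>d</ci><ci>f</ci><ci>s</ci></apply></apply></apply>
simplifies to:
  <apply><and/><ci>s</ci><apply><not/><ci>d</ci></apply></apply>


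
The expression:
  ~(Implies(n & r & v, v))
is never true.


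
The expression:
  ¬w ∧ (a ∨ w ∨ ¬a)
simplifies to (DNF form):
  ¬w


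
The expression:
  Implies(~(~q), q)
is always true.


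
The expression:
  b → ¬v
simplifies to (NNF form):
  ¬b ∨ ¬v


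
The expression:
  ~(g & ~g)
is always true.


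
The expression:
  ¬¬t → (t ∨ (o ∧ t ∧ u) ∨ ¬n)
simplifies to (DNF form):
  True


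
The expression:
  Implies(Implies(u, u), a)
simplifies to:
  a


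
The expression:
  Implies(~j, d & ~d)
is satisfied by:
  {j: True}


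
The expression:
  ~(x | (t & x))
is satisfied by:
  {x: False}


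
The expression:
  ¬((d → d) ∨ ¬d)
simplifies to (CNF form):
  False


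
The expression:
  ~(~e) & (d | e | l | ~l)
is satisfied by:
  {e: True}


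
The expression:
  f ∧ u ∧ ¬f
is never true.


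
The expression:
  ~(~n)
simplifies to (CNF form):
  n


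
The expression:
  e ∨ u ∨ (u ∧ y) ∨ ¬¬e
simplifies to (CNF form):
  e ∨ u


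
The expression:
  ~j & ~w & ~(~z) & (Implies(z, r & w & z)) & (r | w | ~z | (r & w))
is never true.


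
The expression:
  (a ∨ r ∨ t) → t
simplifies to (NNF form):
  t ∨ (¬a ∧ ¬r)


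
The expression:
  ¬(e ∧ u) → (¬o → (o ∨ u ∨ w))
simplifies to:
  o ∨ u ∨ w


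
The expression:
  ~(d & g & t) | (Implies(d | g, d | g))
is always true.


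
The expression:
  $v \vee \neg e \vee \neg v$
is always true.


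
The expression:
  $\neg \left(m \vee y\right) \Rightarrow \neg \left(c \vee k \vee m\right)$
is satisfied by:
  {y: True, m: True, k: False, c: False}
  {y: True, m: True, c: True, k: False}
  {y: True, m: True, k: True, c: False}
  {y: True, m: True, c: True, k: True}
  {y: True, k: False, c: False, m: False}
  {y: True, c: True, k: False, m: False}
  {y: True, k: True, c: False, m: False}
  {y: True, c: True, k: True, m: False}
  {m: True, k: False, c: False, y: False}
  {c: True, m: True, k: False, y: False}
  {m: True, k: True, c: False, y: False}
  {c: True, m: True, k: True, y: False}
  {m: False, k: False, c: False, y: False}


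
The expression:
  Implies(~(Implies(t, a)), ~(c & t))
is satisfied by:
  {a: True, c: False, t: False}
  {c: False, t: False, a: False}
  {a: True, t: True, c: False}
  {t: True, c: False, a: False}
  {a: True, c: True, t: False}
  {c: True, a: False, t: False}
  {a: True, t: True, c: True}


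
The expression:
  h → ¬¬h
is always true.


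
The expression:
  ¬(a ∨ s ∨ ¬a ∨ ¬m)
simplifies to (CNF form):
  False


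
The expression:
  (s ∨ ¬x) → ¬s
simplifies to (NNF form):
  ¬s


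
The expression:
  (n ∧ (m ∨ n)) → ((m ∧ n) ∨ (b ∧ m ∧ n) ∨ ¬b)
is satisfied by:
  {m: True, n: False, b: False}
  {m: False, n: False, b: False}
  {b: True, m: True, n: False}
  {b: True, m: False, n: False}
  {n: True, m: True, b: False}
  {n: True, m: False, b: False}
  {n: True, b: True, m: True}


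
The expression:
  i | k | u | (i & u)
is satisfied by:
  {i: True, k: True, u: True}
  {i: True, k: True, u: False}
  {i: True, u: True, k: False}
  {i: True, u: False, k: False}
  {k: True, u: True, i: False}
  {k: True, u: False, i: False}
  {u: True, k: False, i: False}


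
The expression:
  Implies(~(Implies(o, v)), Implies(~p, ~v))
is always true.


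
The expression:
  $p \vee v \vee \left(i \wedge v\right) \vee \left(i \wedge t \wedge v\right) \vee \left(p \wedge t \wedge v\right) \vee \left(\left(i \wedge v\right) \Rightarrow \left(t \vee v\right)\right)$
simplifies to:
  $\text{True}$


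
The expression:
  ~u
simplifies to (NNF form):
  ~u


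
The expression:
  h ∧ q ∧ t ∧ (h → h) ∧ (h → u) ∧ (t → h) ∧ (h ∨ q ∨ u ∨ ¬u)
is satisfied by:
  {t: True, h: True, u: True, q: True}


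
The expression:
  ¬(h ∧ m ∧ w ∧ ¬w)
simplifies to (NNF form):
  True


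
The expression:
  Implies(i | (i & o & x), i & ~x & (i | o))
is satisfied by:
  {x: False, i: False}
  {i: True, x: False}
  {x: True, i: False}


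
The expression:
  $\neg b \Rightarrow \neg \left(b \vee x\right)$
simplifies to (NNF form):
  $b \vee \neg x$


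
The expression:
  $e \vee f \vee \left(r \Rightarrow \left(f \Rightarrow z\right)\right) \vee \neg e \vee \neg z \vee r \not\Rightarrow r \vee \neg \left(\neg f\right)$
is always true.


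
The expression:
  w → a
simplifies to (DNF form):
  a ∨ ¬w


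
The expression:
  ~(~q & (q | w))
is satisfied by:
  {q: True, w: False}
  {w: False, q: False}
  {w: True, q: True}


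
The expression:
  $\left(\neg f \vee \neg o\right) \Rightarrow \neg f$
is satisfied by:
  {o: True, f: False}
  {f: False, o: False}
  {f: True, o: True}


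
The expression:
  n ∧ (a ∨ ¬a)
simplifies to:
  n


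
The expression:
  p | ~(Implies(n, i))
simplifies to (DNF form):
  p | (n & ~i)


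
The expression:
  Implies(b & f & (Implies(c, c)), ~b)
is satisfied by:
  {b: False, f: False}
  {f: True, b: False}
  {b: True, f: False}


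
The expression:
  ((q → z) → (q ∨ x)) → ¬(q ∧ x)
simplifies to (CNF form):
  ¬q ∨ ¬x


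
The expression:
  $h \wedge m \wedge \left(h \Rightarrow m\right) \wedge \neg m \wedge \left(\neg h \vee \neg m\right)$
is never true.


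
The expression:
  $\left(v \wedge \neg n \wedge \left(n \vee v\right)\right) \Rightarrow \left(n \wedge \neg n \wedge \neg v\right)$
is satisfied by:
  {n: True, v: False}
  {v: False, n: False}
  {v: True, n: True}


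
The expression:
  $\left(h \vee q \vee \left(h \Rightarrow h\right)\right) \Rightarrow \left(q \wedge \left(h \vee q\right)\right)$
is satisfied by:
  {q: True}


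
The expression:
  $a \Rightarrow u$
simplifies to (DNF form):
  $u \vee \neg a$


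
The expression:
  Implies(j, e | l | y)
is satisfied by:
  {y: True, l: True, e: True, j: False}
  {y: True, l: True, e: False, j: False}
  {y: True, e: True, l: False, j: False}
  {y: True, e: False, l: False, j: False}
  {l: True, e: True, y: False, j: False}
  {l: True, e: False, y: False, j: False}
  {e: True, y: False, l: False, j: False}
  {e: False, y: False, l: False, j: False}
  {j: True, y: True, l: True, e: True}
  {j: True, y: True, l: True, e: False}
  {j: True, y: True, e: True, l: False}
  {j: True, y: True, e: False, l: False}
  {j: True, l: True, e: True, y: False}
  {j: True, l: True, e: False, y: False}
  {j: True, e: True, l: False, y: False}


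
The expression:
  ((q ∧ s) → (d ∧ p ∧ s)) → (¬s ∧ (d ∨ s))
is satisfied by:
  {d: True, q: True, s: False, p: False}
  {d: True, q: False, s: False, p: False}
  {d: True, p: True, q: True, s: False}
  {d: True, p: True, q: False, s: False}
  {s: True, q: True, d: False, p: False}
  {d: True, s: True, q: True, p: False}
  {p: True, s: True, q: True, d: False}


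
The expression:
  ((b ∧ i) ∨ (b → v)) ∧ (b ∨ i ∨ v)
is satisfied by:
  {i: True, v: True}
  {i: True, v: False}
  {v: True, i: False}


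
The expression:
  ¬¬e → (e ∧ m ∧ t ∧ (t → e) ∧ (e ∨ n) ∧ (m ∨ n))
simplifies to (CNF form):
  (m ∨ ¬e) ∧ (t ∨ ¬e)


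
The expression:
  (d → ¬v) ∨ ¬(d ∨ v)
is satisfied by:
  {v: False, d: False}
  {d: True, v: False}
  {v: True, d: False}


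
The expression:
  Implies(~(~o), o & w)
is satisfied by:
  {w: True, o: False}
  {o: False, w: False}
  {o: True, w: True}


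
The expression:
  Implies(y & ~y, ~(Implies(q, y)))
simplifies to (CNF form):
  True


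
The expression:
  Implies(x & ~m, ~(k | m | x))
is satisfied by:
  {m: True, x: False}
  {x: False, m: False}
  {x: True, m: True}


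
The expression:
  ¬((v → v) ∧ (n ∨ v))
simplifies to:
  ¬n ∧ ¬v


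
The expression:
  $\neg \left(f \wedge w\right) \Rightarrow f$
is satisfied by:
  {f: True}


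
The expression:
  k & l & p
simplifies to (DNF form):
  k & l & p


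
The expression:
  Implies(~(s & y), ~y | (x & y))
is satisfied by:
  {x: True, s: True, y: False}
  {x: True, s: False, y: False}
  {s: True, x: False, y: False}
  {x: False, s: False, y: False}
  {x: True, y: True, s: True}
  {x: True, y: True, s: False}
  {y: True, s: True, x: False}


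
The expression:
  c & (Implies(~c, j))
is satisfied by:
  {c: True}


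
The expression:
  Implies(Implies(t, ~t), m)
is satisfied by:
  {t: True, m: True}
  {t: True, m: False}
  {m: True, t: False}


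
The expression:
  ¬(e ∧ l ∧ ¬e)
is always true.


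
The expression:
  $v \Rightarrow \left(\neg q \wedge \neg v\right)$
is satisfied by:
  {v: False}


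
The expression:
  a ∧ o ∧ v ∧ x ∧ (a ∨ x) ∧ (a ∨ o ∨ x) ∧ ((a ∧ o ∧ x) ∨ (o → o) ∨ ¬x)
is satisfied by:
  {a: True, x: True, o: True, v: True}


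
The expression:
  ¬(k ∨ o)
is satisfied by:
  {o: False, k: False}


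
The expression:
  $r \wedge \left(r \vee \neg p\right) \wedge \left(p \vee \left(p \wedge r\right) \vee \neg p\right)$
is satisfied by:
  {r: True}


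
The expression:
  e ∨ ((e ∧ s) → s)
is always true.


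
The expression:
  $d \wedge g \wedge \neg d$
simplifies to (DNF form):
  $\text{False}$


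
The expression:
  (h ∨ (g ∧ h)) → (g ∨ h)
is always true.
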